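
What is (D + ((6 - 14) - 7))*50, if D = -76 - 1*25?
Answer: -5800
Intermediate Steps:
D = -101 (D = -76 - 25 = -101)
(D + ((6 - 14) - 7))*50 = (-101 + ((6 - 14) - 7))*50 = (-101 + (-8 - 7))*50 = (-101 - 15)*50 = -116*50 = -5800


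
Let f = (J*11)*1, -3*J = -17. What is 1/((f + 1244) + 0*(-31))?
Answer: 3/3919 ≈ 0.00076550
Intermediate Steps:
J = 17/3 (J = -⅓*(-17) = 17/3 ≈ 5.6667)
f = 187/3 (f = ((17/3)*11)*1 = (187/3)*1 = 187/3 ≈ 62.333)
1/((f + 1244) + 0*(-31)) = 1/((187/3 + 1244) + 0*(-31)) = 1/(3919/3 + 0) = 1/(3919/3) = 3/3919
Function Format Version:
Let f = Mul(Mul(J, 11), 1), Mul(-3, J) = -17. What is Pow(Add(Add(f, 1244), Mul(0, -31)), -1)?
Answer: Rational(3, 3919) ≈ 0.00076550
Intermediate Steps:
J = Rational(17, 3) (J = Mul(Rational(-1, 3), -17) = Rational(17, 3) ≈ 5.6667)
f = Rational(187, 3) (f = Mul(Mul(Rational(17, 3), 11), 1) = Mul(Rational(187, 3), 1) = Rational(187, 3) ≈ 62.333)
Pow(Add(Add(f, 1244), Mul(0, -31)), -1) = Pow(Add(Add(Rational(187, 3), 1244), Mul(0, -31)), -1) = Pow(Add(Rational(3919, 3), 0), -1) = Pow(Rational(3919, 3), -1) = Rational(3, 3919)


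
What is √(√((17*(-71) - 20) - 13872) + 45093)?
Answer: √(45093 + I*√15099) ≈ 212.35 + 0.2893*I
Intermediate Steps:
√(√((17*(-71) - 20) - 13872) + 45093) = √(√((-1207 - 20) - 13872) + 45093) = √(√(-1227 - 13872) + 45093) = √(√(-15099) + 45093) = √(I*√15099 + 45093) = √(45093 + I*√15099)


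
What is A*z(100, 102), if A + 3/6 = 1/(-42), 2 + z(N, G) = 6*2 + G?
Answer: -176/3 ≈ -58.667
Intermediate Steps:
z(N, G) = 10 + G (z(N, G) = -2 + (6*2 + G) = -2 + (12 + G) = 10 + G)
A = -11/21 (A = -½ + 1/(-42) = -½ - 1/42 = -11/21 ≈ -0.52381)
A*z(100, 102) = -11*(10 + 102)/21 = -11/21*112 = -176/3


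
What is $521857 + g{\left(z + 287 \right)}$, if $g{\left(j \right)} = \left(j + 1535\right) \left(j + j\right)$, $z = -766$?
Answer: $-489791$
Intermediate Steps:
$g{\left(j \right)} = 2 j \left(1535 + j\right)$ ($g{\left(j \right)} = \left(1535 + j\right) 2 j = 2 j \left(1535 + j\right)$)
$521857 + g{\left(z + 287 \right)} = 521857 + 2 \left(-766 + 287\right) \left(1535 + \left(-766 + 287\right)\right) = 521857 + 2 \left(-479\right) \left(1535 - 479\right) = 521857 + 2 \left(-479\right) 1056 = 521857 - 1011648 = -489791$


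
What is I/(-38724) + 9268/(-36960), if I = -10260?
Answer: 60463/4259640 ≈ 0.014194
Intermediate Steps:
I/(-38724) + 9268/(-36960) = -10260/(-38724) + 9268/(-36960) = -10260*(-1/38724) + 9268*(-1/36960) = 855/3227 - 331/1320 = 60463/4259640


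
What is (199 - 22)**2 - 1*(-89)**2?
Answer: 23408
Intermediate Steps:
(199 - 22)**2 - 1*(-89)**2 = 177**2 - 1*7921 = 31329 - 7921 = 23408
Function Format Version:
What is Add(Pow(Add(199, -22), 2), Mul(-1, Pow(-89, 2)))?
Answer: 23408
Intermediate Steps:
Add(Pow(Add(199, -22), 2), Mul(-1, Pow(-89, 2))) = Add(Pow(177, 2), Mul(-1, 7921)) = Add(31329, -7921) = 23408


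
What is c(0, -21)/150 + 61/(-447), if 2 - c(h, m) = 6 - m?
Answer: -271/894 ≈ -0.30313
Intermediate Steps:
c(h, m) = -4 + m (c(h, m) = 2 - (6 - m) = 2 + (-6 + m) = -4 + m)
c(0, -21)/150 + 61/(-447) = (-4 - 21)/150 + 61/(-447) = -25*1/150 + 61*(-1/447) = -⅙ - 61/447 = -271/894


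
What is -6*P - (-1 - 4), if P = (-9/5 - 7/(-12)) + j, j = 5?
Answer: -177/10 ≈ -17.700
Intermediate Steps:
P = 227/60 (P = (-9/5 - 7/(-12)) + 5 = (-9*⅕ - 7*(-1/12)) + 5 = (-9/5 + 7/12) + 5 = -73/60 + 5 = 227/60 ≈ 3.7833)
-6*P - (-1 - 4) = -6*227/60 - (-1 - 4) = -227/10 - 1*(-5) = -227/10 + 5 = -177/10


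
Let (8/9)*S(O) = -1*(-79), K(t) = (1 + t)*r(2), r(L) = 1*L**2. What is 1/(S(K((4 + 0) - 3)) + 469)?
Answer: 8/4463 ≈ 0.0017925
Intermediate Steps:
r(L) = L**2
K(t) = 4 + 4*t (K(t) = (1 + t)*2**2 = (1 + t)*4 = 4 + 4*t)
S(O) = 711/8 (S(O) = 9*(-1*(-79))/8 = (9/8)*79 = 711/8)
1/(S(K((4 + 0) - 3)) + 469) = 1/(711/8 + 469) = 1/(4463/8) = 8/4463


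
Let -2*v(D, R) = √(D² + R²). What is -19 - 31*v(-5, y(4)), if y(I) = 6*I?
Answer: -19 + 31*√601/2 ≈ 360.99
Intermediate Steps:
v(D, R) = -√(D² + R²)/2
-19 - 31*v(-5, y(4)) = -19 - (-31)*√((-5)² + (6*4)²)/2 = -19 - (-31)*√(25 + 24²)/2 = -19 - (-31)*√(25 + 576)/2 = -19 - (-31)*√601/2 = -19 + 31*√601/2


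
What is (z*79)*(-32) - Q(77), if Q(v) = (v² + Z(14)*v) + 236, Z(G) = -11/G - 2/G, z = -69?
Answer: 336677/2 ≈ 1.6834e+5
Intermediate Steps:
Z(G) = -13/G
Q(v) = 236 + v² - 13*v/14 (Q(v) = (v² + (-13/14)*v) + 236 = (v² + (-13*1/14)*v) + 236 = (v² - 13*v/14) + 236 = 236 + v² - 13*v/14)
(z*79)*(-32) - Q(77) = -69*79*(-32) - (236 + 77² - 13/14*77) = -5451*(-32) - (236 + 5929 - 143/2) = 174432 - 1*12187/2 = 174432 - 12187/2 = 336677/2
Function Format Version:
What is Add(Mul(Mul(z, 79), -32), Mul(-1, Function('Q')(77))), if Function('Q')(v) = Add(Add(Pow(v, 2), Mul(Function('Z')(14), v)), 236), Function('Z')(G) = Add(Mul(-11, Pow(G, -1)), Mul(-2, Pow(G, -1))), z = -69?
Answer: Rational(336677, 2) ≈ 1.6834e+5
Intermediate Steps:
Function('Z')(G) = Mul(-13, Pow(G, -1))
Function('Q')(v) = Add(236, Pow(v, 2), Mul(Rational(-13, 14), v)) (Function('Q')(v) = Add(Add(Pow(v, 2), Mul(Mul(-13, Pow(14, -1)), v)), 236) = Add(Add(Pow(v, 2), Mul(Mul(-13, Rational(1, 14)), v)), 236) = Add(Add(Pow(v, 2), Mul(Rational(-13, 14), v)), 236) = Add(236, Pow(v, 2), Mul(Rational(-13, 14), v)))
Add(Mul(Mul(z, 79), -32), Mul(-1, Function('Q')(77))) = Add(Mul(Mul(-69, 79), -32), Mul(-1, Add(236, Pow(77, 2), Mul(Rational(-13, 14), 77)))) = Add(Mul(-5451, -32), Mul(-1, Add(236, 5929, Rational(-143, 2)))) = Add(174432, Mul(-1, Rational(12187, 2))) = Add(174432, Rational(-12187, 2)) = Rational(336677, 2)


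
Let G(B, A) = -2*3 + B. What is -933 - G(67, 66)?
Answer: -994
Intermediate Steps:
G(B, A) = -6 + B
-933 - G(67, 66) = -933 - (-6 + 67) = -933 - 1*61 = -933 - 61 = -994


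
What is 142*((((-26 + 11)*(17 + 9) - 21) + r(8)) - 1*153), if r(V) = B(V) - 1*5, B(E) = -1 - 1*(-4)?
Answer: -80372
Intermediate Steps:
B(E) = 3 (B(E) = -1 + 4 = 3)
r(V) = -2 (r(V) = 3 - 1*5 = 3 - 5 = -2)
142*((((-26 + 11)*(17 + 9) - 21) + r(8)) - 1*153) = 142*((((-26 + 11)*(17 + 9) - 21) - 2) - 1*153) = 142*(((-15*26 - 21) - 2) - 153) = 142*(((-390 - 21) - 2) - 153) = 142*((-411 - 2) - 153) = 142*(-413 - 153) = 142*(-566) = -80372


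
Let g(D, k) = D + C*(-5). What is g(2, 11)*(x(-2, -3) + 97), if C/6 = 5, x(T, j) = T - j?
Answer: -14504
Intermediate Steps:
C = 30 (C = 6*5 = 30)
g(D, k) = -150 + D (g(D, k) = D + 30*(-5) = D - 150 = -150 + D)
g(2, 11)*(x(-2, -3) + 97) = (-150 + 2)*((-2 - 1*(-3)) + 97) = -148*((-2 + 3) + 97) = -148*(1 + 97) = -148*98 = -14504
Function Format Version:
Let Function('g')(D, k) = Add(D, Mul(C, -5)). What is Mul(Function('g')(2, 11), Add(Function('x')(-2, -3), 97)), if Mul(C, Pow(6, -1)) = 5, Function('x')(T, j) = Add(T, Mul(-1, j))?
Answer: -14504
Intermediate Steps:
C = 30 (C = Mul(6, 5) = 30)
Function('g')(D, k) = Add(-150, D) (Function('g')(D, k) = Add(D, Mul(30, -5)) = Add(D, -150) = Add(-150, D))
Mul(Function('g')(2, 11), Add(Function('x')(-2, -3), 97)) = Mul(Add(-150, 2), Add(Add(-2, Mul(-1, -3)), 97)) = Mul(-148, Add(Add(-2, 3), 97)) = Mul(-148, Add(1, 97)) = Mul(-148, 98) = -14504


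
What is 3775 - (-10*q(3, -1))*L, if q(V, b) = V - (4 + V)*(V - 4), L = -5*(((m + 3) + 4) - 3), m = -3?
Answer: 3275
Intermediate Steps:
L = -5 (L = -5*(((-3 + 3) + 4) - 3) = -5*((0 + 4) - 3) = -5*(4 - 3) = -5*1 = -5)
q(V, b) = V - (-4 + V)*(4 + V) (q(V, b) = V - (4 + V)*(-4 + V) = V - (-4 + V)*(4 + V))
3775 - (-10*q(3, -1))*L = 3775 - (-10*(16 + 3 - 1*3²))*(-5) = 3775 - (-10*(16 + 3 - 1*9))*(-5) = 3775 - (-10*(16 + 3 - 9))*(-5) = 3775 - (-10*10)*(-5) = 3775 - (-100)*(-5) = 3775 - 1*500 = 3775 - 500 = 3275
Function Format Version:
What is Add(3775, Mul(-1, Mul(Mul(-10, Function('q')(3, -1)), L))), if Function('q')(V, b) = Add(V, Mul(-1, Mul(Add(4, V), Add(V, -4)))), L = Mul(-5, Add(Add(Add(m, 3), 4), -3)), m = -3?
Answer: 3275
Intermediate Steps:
L = -5 (L = Mul(-5, Add(Add(Add(-3, 3), 4), -3)) = Mul(-5, Add(Add(0, 4), -3)) = Mul(-5, Add(4, -3)) = Mul(-5, 1) = -5)
Function('q')(V, b) = Add(V, Mul(-1, Add(-4, V), Add(4, V))) (Function('q')(V, b) = Add(V, Mul(-1, Mul(Add(4, V), Add(-4, V)))) = Add(V, Mul(-1, Mul(Add(-4, V), Add(4, V)))) = Add(V, Mul(-1, Add(-4, V), Add(4, V))))
Add(3775, Mul(-1, Mul(Mul(-10, Function('q')(3, -1)), L))) = Add(3775, Mul(-1, Mul(Mul(-10, Add(16, 3, Mul(-1, Pow(3, 2)))), -5))) = Add(3775, Mul(-1, Mul(Mul(-10, Add(16, 3, Mul(-1, 9))), -5))) = Add(3775, Mul(-1, Mul(Mul(-10, Add(16, 3, -9)), -5))) = Add(3775, Mul(-1, Mul(Mul(-10, 10), -5))) = Add(3775, Mul(-1, Mul(-100, -5))) = Add(3775, Mul(-1, 500)) = Add(3775, -500) = 3275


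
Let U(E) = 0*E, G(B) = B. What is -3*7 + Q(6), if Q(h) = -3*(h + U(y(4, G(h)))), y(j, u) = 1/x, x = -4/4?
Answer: -39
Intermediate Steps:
x = -1 (x = -4*1/4 = -1)
y(j, u) = -1 (y(j, u) = 1/(-1) = -1)
U(E) = 0
Q(h) = -3*h (Q(h) = -3*(h + 0) = -3*h)
-3*7 + Q(6) = -3*7 - 3*6 = -21 - 18 = -39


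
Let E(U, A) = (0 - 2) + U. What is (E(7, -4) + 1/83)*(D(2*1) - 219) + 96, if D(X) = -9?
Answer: -86880/83 ≈ -1046.7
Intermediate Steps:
E(U, A) = -2 + U
(E(7, -4) + 1/83)*(D(2*1) - 219) + 96 = ((-2 + 7) + 1/83)*(-9 - 219) + 96 = (5 + 1/83)*(-228) + 96 = (416/83)*(-228) + 96 = -94848/83 + 96 = -86880/83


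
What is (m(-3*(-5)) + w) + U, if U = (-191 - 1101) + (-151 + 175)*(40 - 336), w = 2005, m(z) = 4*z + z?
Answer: -6316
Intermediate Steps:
m(z) = 5*z
U = -8396 (U = -1292 + 24*(-296) = -1292 - 7104 = -8396)
(m(-3*(-5)) + w) + U = (5*(-3*(-5)) + 2005) - 8396 = (5*15 + 2005) - 8396 = (75 + 2005) - 8396 = 2080 - 8396 = -6316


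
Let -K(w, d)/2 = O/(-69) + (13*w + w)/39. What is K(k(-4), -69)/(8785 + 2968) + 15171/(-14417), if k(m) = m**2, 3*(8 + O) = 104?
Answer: -36941060629/35074701207 ≈ -1.0532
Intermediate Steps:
O = 80/3 (O = -8 + (1/3)*104 = -8 + 104/3 = 80/3 ≈ 26.667)
K(w, d) = 160/207 - 28*w/39 (K(w, d) = -2*((80/3)/(-69) + (13*w + w)/39) = -2*((80/3)*(-1/69) + (14*w)*(1/39)) = -2*(-80/207 + 14*w/39) = 160/207 - 28*w/39)
K(k(-4), -69)/(8785 + 2968) + 15171/(-14417) = (160/207 - 28/39*(-4)**2)/(8785 + 2968) + 15171/(-14417) = (160/207 - 28/39*16)/11753 + 15171*(-1/14417) = (160/207 - 448/39)*(1/11753) - 1167/1109 = -28832/2691*1/11753 - 1167/1109 = -28832/31627323 - 1167/1109 = -36941060629/35074701207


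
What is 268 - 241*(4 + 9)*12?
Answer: -37328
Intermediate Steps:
268 - 241*(4 + 9)*12 = 268 - 3133*12 = 268 - 241*156 = 268 - 37596 = -37328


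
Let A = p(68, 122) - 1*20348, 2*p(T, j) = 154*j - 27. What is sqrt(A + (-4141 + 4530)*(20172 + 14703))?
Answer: sqrt(54221630)/2 ≈ 3681.8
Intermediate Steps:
p(T, j) = -27/2 + 77*j (p(T, j) = (154*j - 27)/2 = (-27 + 154*j)/2 = -27/2 + 77*j)
A = -21935/2 (A = (-27/2 + 77*122) - 1*20348 = (-27/2 + 9394) - 20348 = 18761/2 - 20348 = -21935/2 ≈ -10968.)
sqrt(A + (-4141 + 4530)*(20172 + 14703)) = sqrt(-21935/2 + (-4141 + 4530)*(20172 + 14703)) = sqrt(-21935/2 + 389*34875) = sqrt(-21935/2 + 13566375) = sqrt(27110815/2) = sqrt(54221630)/2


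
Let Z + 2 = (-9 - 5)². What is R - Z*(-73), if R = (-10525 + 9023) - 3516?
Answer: 9144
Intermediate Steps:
Z = 194 (Z = -2 + (-9 - 5)² = -2 + (-14)² = -2 + 196 = 194)
R = -5018 (R = -1502 - 3516 = -5018)
R - Z*(-73) = -5018 - 194*(-73) = -5018 - 1*(-14162) = -5018 + 14162 = 9144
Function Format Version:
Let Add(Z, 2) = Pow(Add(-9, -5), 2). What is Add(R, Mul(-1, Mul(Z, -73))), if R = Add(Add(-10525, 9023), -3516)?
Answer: 9144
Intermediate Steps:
Z = 194 (Z = Add(-2, Pow(Add(-9, -5), 2)) = Add(-2, Pow(-14, 2)) = Add(-2, 196) = 194)
R = -5018 (R = Add(-1502, -3516) = -5018)
Add(R, Mul(-1, Mul(Z, -73))) = Add(-5018, Mul(-1, Mul(194, -73))) = Add(-5018, Mul(-1, -14162)) = Add(-5018, 14162) = 9144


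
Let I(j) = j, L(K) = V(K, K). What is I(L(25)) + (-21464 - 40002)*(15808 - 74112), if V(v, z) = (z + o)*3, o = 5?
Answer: 3583713754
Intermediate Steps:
V(v, z) = 15 + 3*z (V(v, z) = (z + 5)*3 = (5 + z)*3 = 15 + 3*z)
L(K) = 15 + 3*K
I(L(25)) + (-21464 - 40002)*(15808 - 74112) = (15 + 3*25) + (-21464 - 40002)*(15808 - 74112) = (15 + 75) - 61466*(-58304) = 90 + 3583713664 = 3583713754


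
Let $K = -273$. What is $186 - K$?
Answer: $459$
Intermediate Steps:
$186 - K = 186 - -273 = 186 + 273 = 459$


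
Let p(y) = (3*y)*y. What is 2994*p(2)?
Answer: 35928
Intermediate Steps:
p(y) = 3*y**2
2994*p(2) = 2994*(3*2**2) = 2994*(3*4) = 2994*12 = 35928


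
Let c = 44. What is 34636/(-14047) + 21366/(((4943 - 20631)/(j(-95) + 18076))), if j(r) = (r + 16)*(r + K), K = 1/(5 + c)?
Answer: -94051078053403/2699524366 ≈ -34840.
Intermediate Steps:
K = 1/49 (K = 1/(5 + 44) = 1/49 ≈ 0.020408)
j(r) = (16 + r)*(1/49 + r) (j(r) = (r + 16)*(r + 1/49) = (16 + r)*(1/49 + r))
34636/(-14047) + 21366/(((4943 - 20631)/(j(-95) + 18076))) = 34636/(-14047) + 21366/(((4943 - 20631)/((16/49 + (-95)**2 + (785/49)*(-95)) + 18076))) = 34636*(-1/14047) + 21366/((-15688/((16/49 + 9025 - 74575/49) + 18076))) = -34636/14047 + 21366/((-15688/(367666/49 + 18076))) = -34636/14047 + 21366/((-15688/1253390/49)) = -34636/14047 + 21366/((-15688*49/1253390)) = -34636/14047 + 21366/(-384356/626695) = -34636/14047 + 21366*(-626695/384356) = -34636/14047 - 6694982685/192178 = -94051078053403/2699524366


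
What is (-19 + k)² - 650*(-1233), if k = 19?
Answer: 801450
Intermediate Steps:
(-19 + k)² - 650*(-1233) = (-19 + 19)² - 650*(-1233) = 0² + 801450 = 0 + 801450 = 801450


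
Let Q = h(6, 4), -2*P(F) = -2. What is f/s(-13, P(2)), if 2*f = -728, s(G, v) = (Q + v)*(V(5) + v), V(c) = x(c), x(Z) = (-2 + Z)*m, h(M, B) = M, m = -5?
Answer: 26/7 ≈ 3.7143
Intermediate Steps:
P(F) = 1 (P(F) = -½*(-2) = 1)
Q = 6
x(Z) = 10 - 5*Z (x(Z) = (-2 + Z)*(-5) = 10 - 5*Z)
V(c) = 10 - 5*c
s(G, v) = (-15 + v)*(6 + v) (s(G, v) = (6 + v)*((10 - 5*5) + v) = (6 + v)*((10 - 25) + v) = (6 + v)*(-15 + v) = (-15 + v)*(6 + v))
f = -364 (f = (½)*(-728) = -364)
f/s(-13, P(2)) = -364/(-90 + 1² - 9*1) = -364/(-90 + 1 - 9) = -364/(-98) = -364*(-1/98) = 26/7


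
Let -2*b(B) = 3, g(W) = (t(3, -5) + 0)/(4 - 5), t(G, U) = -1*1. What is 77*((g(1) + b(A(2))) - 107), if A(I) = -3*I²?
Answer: -16555/2 ≈ -8277.5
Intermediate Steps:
t(G, U) = -1
g(W) = 1 (g(W) = (-1 + 0)/(4 - 5) = -1/(-1) = -1*(-1) = 1)
b(B) = -3/2 (b(B) = -½*3 = -3/2)
77*((g(1) + b(A(2))) - 107) = 77*((1 - 3/2) - 107) = 77*(-½ - 107) = 77*(-215/2) = -16555/2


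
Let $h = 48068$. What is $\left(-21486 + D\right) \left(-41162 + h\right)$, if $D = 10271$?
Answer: $-77450790$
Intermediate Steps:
$\left(-21486 + D\right) \left(-41162 + h\right) = \left(-21486 + 10271\right) \left(-41162 + 48068\right) = \left(-11215\right) 6906 = -77450790$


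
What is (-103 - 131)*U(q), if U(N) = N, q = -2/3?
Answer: 156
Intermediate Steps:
q = -⅔ (q = -2*⅓ = -⅔ ≈ -0.66667)
(-103 - 131)*U(q) = (-103 - 131)*(-⅔) = -234*(-⅔) = 156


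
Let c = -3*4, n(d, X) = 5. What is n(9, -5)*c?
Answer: -60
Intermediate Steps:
c = -12
n(9, -5)*c = 5*(-12) = -60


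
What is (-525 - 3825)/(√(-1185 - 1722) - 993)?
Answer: 239975/54942 + 725*I*√323/54942 ≈ 4.3678 + 0.23716*I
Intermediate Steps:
(-525 - 3825)/(√(-1185 - 1722) - 993) = -4350/(√(-2907) - 993) = -4350/(3*I*√323 - 993) = -4350/(-993 + 3*I*√323)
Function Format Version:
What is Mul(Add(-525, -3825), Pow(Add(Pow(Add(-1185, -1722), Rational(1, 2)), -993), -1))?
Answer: Add(Rational(239975, 54942), Mul(Rational(725, 54942), I, Pow(323, Rational(1, 2)))) ≈ Add(4.3678, Mul(0.23716, I))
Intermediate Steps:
Mul(Add(-525, -3825), Pow(Add(Pow(Add(-1185, -1722), Rational(1, 2)), -993), -1)) = Mul(-4350, Pow(Add(Pow(-2907, Rational(1, 2)), -993), -1)) = Mul(-4350, Pow(Add(Mul(3, I, Pow(323, Rational(1, 2))), -993), -1)) = Mul(-4350, Pow(Add(-993, Mul(3, I, Pow(323, Rational(1, 2)))), -1))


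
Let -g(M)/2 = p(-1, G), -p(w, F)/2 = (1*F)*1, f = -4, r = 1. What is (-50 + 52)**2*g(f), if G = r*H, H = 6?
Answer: 96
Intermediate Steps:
G = 6 (G = 1*6 = 6)
p(w, F) = -2*F (p(w, F) = -2*1*F = -2*F)
g(M) = 24 (g(M) = -(-4)*6 = -2*(-12) = 24)
(-50 + 52)**2*g(f) = (-50 + 52)**2*24 = 2**2*24 = 4*24 = 96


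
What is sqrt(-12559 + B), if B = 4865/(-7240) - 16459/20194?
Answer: I*sqrt(671225308947081514)/7310228 ≈ 112.07*I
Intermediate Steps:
B = -21740697/14620456 (B = 4865*(-1/7240) - 16459*1/20194 = -973/1448 - 16459/20194 = -21740697/14620456 ≈ -1.4870)
sqrt(-12559 + B) = sqrt(-12559 - 21740697/14620456) = sqrt(-183640047601/14620456) = I*sqrt(671225308947081514)/7310228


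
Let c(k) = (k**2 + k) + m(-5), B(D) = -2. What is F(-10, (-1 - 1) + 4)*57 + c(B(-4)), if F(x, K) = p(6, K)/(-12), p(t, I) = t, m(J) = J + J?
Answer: -73/2 ≈ -36.500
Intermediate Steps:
m(J) = 2*J
c(k) = -10 + k + k**2 (c(k) = (k**2 + k) + 2*(-5) = (k + k**2) - 10 = -10 + k + k**2)
F(x, K) = -1/2 (F(x, K) = 6/(-12) = 6*(-1/12) = -1/2)
F(-10, (-1 - 1) + 4)*57 + c(B(-4)) = -1/2*57 + (-10 - 2 + (-2)**2) = -57/2 + (-10 - 2 + 4) = -57/2 - 8 = -73/2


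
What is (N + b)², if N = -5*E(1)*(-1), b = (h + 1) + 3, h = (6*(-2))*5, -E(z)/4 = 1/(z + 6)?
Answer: 169744/49 ≈ 3464.2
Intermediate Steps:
E(z) = -4/(6 + z) (E(z) = -4/(z + 6) = -4/(6 + z))
h = -60 (h = -12*5 = -60)
b = -56 (b = (-60 + 1) + 3 = -59 + 3 = -56)
N = -20/7 (N = -(-20)/(6 + 1)*(-1) = -(-20)/7*(-1) = -5*(-4/7)*(-1) = (20/7)*(-1) = -20/7 ≈ -2.8571)
(N + b)² = (-20/7 - 56)² = (-412/7)² = 169744/49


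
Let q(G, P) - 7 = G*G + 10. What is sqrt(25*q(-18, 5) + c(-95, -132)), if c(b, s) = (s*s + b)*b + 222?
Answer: 2*I*sqrt(409377) ≈ 1279.7*I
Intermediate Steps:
q(G, P) = 17 + G**2 (q(G, P) = 7 + (G*G + 10) = 7 + (G**2 + 10) = 7 + (10 + G**2) = 17 + G**2)
c(b, s) = 222 + b*(b + s**2) (c(b, s) = (s**2 + b)*b + 222 = (b + s**2)*b + 222 = b*(b + s**2) + 222 = 222 + b*(b + s**2))
sqrt(25*q(-18, 5) + c(-95, -132)) = sqrt(25*(17 + (-18)**2) + (222 + (-95)**2 - 95*(-132)**2)) = sqrt(25*(17 + 324) + (222 + 9025 - 95*17424)) = sqrt(25*341 + (222 + 9025 - 1655280)) = sqrt(8525 - 1646033) = sqrt(-1637508) = 2*I*sqrt(409377)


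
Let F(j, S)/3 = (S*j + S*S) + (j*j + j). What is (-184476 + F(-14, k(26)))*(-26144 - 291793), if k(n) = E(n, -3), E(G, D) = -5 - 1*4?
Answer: 58280713533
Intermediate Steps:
E(G, D) = -9 (E(G, D) = -5 - 4 = -9)
k(n) = -9
F(j, S) = 3*j + 3*S² + 3*j² + 3*S*j (F(j, S) = 3*((S*j + S*S) + (j*j + j)) = 3*((S*j + S²) + (j² + j)) = 3*((S² + S*j) + (j + j²)) = 3*(j + S² + j² + S*j) = 3*j + 3*S² + 3*j² + 3*S*j)
(-184476 + F(-14, k(26)))*(-26144 - 291793) = (-184476 + (3*(-14) + 3*(-9)² + 3*(-14)² + 3*(-9)*(-14)))*(-26144 - 291793) = (-184476 + (-42 + 3*81 + 3*196 + 378))*(-317937) = (-184476 + (-42 + 243 + 588 + 378))*(-317937) = (-184476 + 1167)*(-317937) = -183309*(-317937) = 58280713533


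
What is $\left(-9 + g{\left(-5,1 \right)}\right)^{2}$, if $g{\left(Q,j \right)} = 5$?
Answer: $16$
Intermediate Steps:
$\left(-9 + g{\left(-5,1 \right)}\right)^{2} = \left(-9 + 5\right)^{2} = \left(-4\right)^{2} = 16$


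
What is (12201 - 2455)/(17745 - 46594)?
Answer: -9746/28849 ≈ -0.33783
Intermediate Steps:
(12201 - 2455)/(17745 - 46594) = 9746/(-28849) = 9746*(-1/28849) = -9746/28849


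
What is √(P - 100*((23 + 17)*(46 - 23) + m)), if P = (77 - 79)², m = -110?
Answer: 2*I*√20249 ≈ 284.6*I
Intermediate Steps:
P = 4 (P = (-2)² = 4)
√(P - 100*((23 + 17)*(46 - 23) + m)) = √(4 - 100*((23 + 17)*(46 - 23) - 110)) = √(4 - 100*(40*23 - 110)) = √(4 - 100*(920 - 110)) = √(4 - 100*810) = √(4 - 81000) = √(-80996) = 2*I*√20249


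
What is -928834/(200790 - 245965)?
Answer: 928834/45175 ≈ 20.561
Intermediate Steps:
-928834/(200790 - 245965) = -928834/(-45175) = -928834*(-1/45175) = 928834/45175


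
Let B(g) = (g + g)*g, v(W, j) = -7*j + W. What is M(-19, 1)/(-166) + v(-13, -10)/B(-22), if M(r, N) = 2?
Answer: 3763/80344 ≈ 0.046836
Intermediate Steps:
v(W, j) = W - 7*j
B(g) = 2*g**2 (B(g) = (2*g)*g = 2*g**2)
M(-19, 1)/(-166) + v(-13, -10)/B(-22) = 2/(-166) + (-13 - 7*(-10))/((2*(-22)**2)) = 2*(-1/166) + (-13 + 70)/((2*484)) = -1/83 + 57/968 = 3763/80344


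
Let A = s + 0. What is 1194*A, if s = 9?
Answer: 10746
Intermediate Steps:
A = 9 (A = 9 + 0 = 9)
1194*A = 1194*9 = 10746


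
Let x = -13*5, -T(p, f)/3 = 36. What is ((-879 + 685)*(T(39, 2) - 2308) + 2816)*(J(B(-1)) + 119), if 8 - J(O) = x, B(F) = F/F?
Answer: 90531840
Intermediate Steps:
T(p, f) = -108 (T(p, f) = -3*36 = -108)
x = -65
B(F) = 1
J(O) = 73 (J(O) = 8 - 1*(-65) = 8 + 65 = 73)
((-879 + 685)*(T(39, 2) - 2308) + 2816)*(J(B(-1)) + 119) = ((-879 + 685)*(-108 - 2308) + 2816)*(73 + 119) = (-194*(-2416) + 2816)*192 = (468704 + 2816)*192 = 471520*192 = 90531840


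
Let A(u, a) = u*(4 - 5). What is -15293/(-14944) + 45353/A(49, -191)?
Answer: -96715125/104608 ≈ -924.55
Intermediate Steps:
A(u, a) = -u (A(u, a) = u*(-1) = -u)
-15293/(-14944) + 45353/A(49, -191) = -15293/(-14944) + 45353/((-1*49)) = -15293*(-1/14944) + 45353/(-49) = 15293/14944 + 45353*(-1/49) = 15293/14944 - 6479/7 = -96715125/104608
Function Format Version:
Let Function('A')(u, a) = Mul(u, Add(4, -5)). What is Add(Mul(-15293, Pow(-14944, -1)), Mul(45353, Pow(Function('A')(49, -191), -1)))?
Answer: Rational(-96715125, 104608) ≈ -924.55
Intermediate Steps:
Function('A')(u, a) = Mul(-1, u) (Function('A')(u, a) = Mul(u, -1) = Mul(-1, u))
Add(Mul(-15293, Pow(-14944, -1)), Mul(45353, Pow(Function('A')(49, -191), -1))) = Add(Mul(-15293, Pow(-14944, -1)), Mul(45353, Pow(Mul(-1, 49), -1))) = Add(Mul(-15293, Rational(-1, 14944)), Mul(45353, Pow(-49, -1))) = Add(Rational(15293, 14944), Mul(45353, Rational(-1, 49))) = Add(Rational(15293, 14944), Rational(-6479, 7)) = Rational(-96715125, 104608)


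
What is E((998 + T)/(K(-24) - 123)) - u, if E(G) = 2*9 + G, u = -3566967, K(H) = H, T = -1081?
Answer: 524346878/147 ≈ 3.5670e+6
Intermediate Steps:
E(G) = 18 + G
E((998 + T)/(K(-24) - 123)) - u = (18 + (998 - 1081)/(-24 - 123)) - 1*(-3566967) = (18 - 83/(-147)) + 3566967 = (18 - 83*(-1/147)) + 3566967 = (18 + 83/147) + 3566967 = 2729/147 + 3566967 = 524346878/147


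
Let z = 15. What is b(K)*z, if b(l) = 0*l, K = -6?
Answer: 0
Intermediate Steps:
b(l) = 0
b(K)*z = 0*15 = 0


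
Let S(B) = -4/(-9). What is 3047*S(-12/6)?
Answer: 12188/9 ≈ 1354.2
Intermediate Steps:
S(B) = 4/9 (S(B) = -4*(-⅑) = 4/9)
3047*S(-12/6) = 3047*(4/9) = 12188/9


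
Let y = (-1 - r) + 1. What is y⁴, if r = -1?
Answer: 1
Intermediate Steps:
y = 1 (y = (-1 - 1*(-1)) + 1 = (-1 + 1) + 1 = 0 + 1 = 1)
y⁴ = 1⁴ = 1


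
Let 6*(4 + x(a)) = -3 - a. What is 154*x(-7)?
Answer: -1540/3 ≈ -513.33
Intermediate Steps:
x(a) = -9/2 - a/6 (x(a) = -4 + (-3 - a)/6 = -4 + (-1/2 - a/6) = -9/2 - a/6)
154*x(-7) = 154*(-9/2 - 1/6*(-7)) = 154*(-9/2 + 7/6) = 154*(-10/3) = -1540/3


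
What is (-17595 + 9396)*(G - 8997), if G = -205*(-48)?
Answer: -6911757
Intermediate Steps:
G = 9840
(-17595 + 9396)*(G - 8997) = (-17595 + 9396)*(9840 - 8997) = -8199*843 = -6911757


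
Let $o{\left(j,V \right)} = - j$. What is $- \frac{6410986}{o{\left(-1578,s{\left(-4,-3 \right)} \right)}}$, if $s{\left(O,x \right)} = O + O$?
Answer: $- \frac{3205493}{789} \approx -4062.7$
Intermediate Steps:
$s{\left(O,x \right)} = 2 O$
$- \frac{6410986}{o{\left(-1578,s{\left(-4,-3 \right)} \right)}} = - \frac{6410986}{\left(-1\right) \left(-1578\right)} = - \frac{6410986}{1578} = \left(-6410986\right) \frac{1}{1578} = - \frac{3205493}{789}$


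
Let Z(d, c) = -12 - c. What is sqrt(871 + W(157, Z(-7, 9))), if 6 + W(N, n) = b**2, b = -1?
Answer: sqrt(866) ≈ 29.428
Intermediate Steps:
W(N, n) = -5 (W(N, n) = -6 + (-1)**2 = -6 + 1 = -5)
sqrt(871 + W(157, Z(-7, 9))) = sqrt(871 - 5) = sqrt(866)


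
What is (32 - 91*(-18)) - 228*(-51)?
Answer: 13298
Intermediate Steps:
(32 - 91*(-18)) - 228*(-51) = (32 + 1638) + 11628 = 1670 + 11628 = 13298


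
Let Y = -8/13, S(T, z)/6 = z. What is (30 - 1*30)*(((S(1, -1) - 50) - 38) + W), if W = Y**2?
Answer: 0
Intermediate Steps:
S(T, z) = 6*z
Y = -8/13 (Y = -8*1/13 = -8/13 ≈ -0.61539)
W = 64/169 (W = (-8/13)**2 = 64/169 ≈ 0.37870)
(30 - 1*30)*(((S(1, -1) - 50) - 38) + W) = (30 - 1*30)*(((6*(-1) - 50) - 38) + 64/169) = (30 - 30)*(((-6 - 50) - 38) + 64/169) = 0*((-56 - 38) + 64/169) = 0*(-94 + 64/169) = 0*(-15822/169) = 0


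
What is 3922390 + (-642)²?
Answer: 4334554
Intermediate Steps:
3922390 + (-642)² = 3922390 + 412164 = 4334554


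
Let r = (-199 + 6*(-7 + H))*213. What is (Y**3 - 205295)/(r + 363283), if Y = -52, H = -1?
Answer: -345903/310672 ≈ -1.1134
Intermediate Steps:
r = -52611 (r = (-199 + 6*(-7 - 1))*213 = (-199 + 6*(-8))*213 = (-199 - 48)*213 = -247*213 = -52611)
(Y**3 - 205295)/(r + 363283) = ((-52)**3 - 205295)/(-52611 + 363283) = (-140608 - 205295)/310672 = -345903*1/310672 = -345903/310672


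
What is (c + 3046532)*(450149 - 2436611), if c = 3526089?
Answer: -13056261856902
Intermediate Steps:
(c + 3046532)*(450149 - 2436611) = (3526089 + 3046532)*(450149 - 2436611) = 6572621*(-1986462) = -13056261856902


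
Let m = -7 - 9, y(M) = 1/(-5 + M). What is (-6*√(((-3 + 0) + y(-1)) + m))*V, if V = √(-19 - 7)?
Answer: 2*√4485 ≈ 133.94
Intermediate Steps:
V = I*√26 (V = √(-26) = I*√26 ≈ 5.099*I)
m = -16
(-6*√(((-3 + 0) + y(-1)) + m))*V = (-6*√(((-3 + 0) + 1/(-5 - 1)) - 16))*(I*√26) = (-6*√((-3 + 1/(-6)) - 16))*(I*√26) = (-6*√((-3 - ⅙) - 16))*(I*√26) = (-6*√(-19/6 - 16))*(I*√26) = (-I*√690)*(I*√26) = 2*√4485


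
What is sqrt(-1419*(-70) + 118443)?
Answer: 3*sqrt(24197) ≈ 466.66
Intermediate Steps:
sqrt(-1419*(-70) + 118443) = sqrt(99330 + 118443) = sqrt(217773) = 3*sqrt(24197)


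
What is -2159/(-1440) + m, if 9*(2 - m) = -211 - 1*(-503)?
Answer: -41681/1440 ≈ -28.945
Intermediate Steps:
m = -274/9 (m = 2 - (-211 - 1*(-503))/9 = 2 - (-211 + 503)/9 = 2 - ⅑*292 = 2 - 292/9 = -274/9 ≈ -30.444)
-2159/(-1440) + m = -2159/(-1440) - 274/9 = -2159*(-1/1440) - 274/9 = 2159/1440 - 274/9 = -41681/1440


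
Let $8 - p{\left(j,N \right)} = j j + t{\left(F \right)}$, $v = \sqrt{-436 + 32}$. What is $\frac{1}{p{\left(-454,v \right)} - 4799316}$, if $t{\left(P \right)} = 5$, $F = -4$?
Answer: $- \frac{1}{5005429} \approx -1.9978 \cdot 10^{-7}$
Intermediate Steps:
$v = 2 i \sqrt{101}$ ($v = \sqrt{-404} = 2 i \sqrt{101} \approx 20.1 i$)
$p{\left(j,N \right)} = 3 - j^{2}$ ($p{\left(j,N \right)} = 8 - \left(j j + 5\right) = 8 - \left(j^{2} + 5\right) = 8 - \left(5 + j^{2}\right) = 3 - j^{2}$)
$\frac{1}{p{\left(-454,v \right)} - 4799316} = \frac{1}{\left(3 - \left(-454\right)^{2}\right) - 4799316} = \frac{1}{\left(3 - 206116\right) - 4799316} = \frac{1}{-206113 - 4799316} = \frac{1}{-5005429} = - \frac{1}{5005429}$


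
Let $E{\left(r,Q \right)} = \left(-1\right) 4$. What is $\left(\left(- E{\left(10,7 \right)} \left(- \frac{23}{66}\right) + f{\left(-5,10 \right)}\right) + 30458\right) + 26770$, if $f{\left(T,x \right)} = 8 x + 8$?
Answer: $\frac{1891382}{33} \approx 57315.0$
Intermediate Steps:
$E{\left(r,Q \right)} = -4$
$f{\left(T,x \right)} = 8 + 8 x$
$\left(\left(- E{\left(10,7 \right)} \left(- \frac{23}{66}\right) + f{\left(-5,10 \right)}\right) + 30458\right) + 26770 = \left(\left(\left(-1\right) \left(-4\right) \left(- \frac{23}{66}\right) + \left(8 + 8 \cdot 10\right)\right) + 30458\right) + 26770 = \left(\left(4 \left(\left(-23\right) \frac{1}{66}\right) + \left(8 + 80\right)\right) + 30458\right) + 26770 = \left(\left(4 \left(- \frac{23}{66}\right) + 88\right) + 30458\right) + 26770 = \left(\left(- \frac{46}{33} + 88\right) + 30458\right) + 26770 = \left(\frac{2858}{33} + 30458\right) + 26770 = \frac{1007972}{33} + 26770 = \frac{1891382}{33}$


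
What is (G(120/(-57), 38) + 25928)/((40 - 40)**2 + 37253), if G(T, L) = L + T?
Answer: 493314/707807 ≈ 0.69696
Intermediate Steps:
(G(120/(-57), 38) + 25928)/((40 - 40)**2 + 37253) = ((38 + 120/(-57)) + 25928)/((40 - 40)**2 + 37253) = ((38 + 120*(-1/57)) + 25928)/(0**2 + 37253) = ((38 - 40/19) + 25928)/(0 + 37253) = (682/19 + 25928)/37253 = (493314/19)*(1/37253) = 493314/707807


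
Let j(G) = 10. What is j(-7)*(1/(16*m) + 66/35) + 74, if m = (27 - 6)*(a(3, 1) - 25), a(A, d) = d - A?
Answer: 421195/4536 ≈ 92.856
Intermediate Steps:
m = -567 (m = (27 - 6)*((1 - 1*3) - 25) = 21*((1 - 3) - 25) = 21*(-2 - 25) = 21*(-27) = -567)
j(-7)*(1/(16*m) + 66/35) + 74 = 10*(1/(16*(-567)) + 66/35) + 74 = 10*((1/16)*(-1/567) + 66*(1/35)) + 74 = 10*(-1/9072 + 66/35) + 74 = 10*(85531/45360) + 74 = 85531/4536 + 74 = 421195/4536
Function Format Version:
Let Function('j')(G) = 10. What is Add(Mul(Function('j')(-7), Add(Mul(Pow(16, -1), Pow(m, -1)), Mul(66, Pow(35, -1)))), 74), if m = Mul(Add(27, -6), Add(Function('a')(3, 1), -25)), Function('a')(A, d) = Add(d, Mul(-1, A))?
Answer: Rational(421195, 4536) ≈ 92.856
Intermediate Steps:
m = -567 (m = Mul(Add(27, -6), Add(Add(1, Mul(-1, 3)), -25)) = Mul(21, Add(Add(1, -3), -25)) = Mul(21, Add(-2, -25)) = Mul(21, -27) = -567)
Add(Mul(Function('j')(-7), Add(Mul(Pow(16, -1), Pow(m, -1)), Mul(66, Pow(35, -1)))), 74) = Add(Mul(10, Add(Mul(Pow(16, -1), Pow(-567, -1)), Mul(66, Pow(35, -1)))), 74) = Add(Mul(10, Add(Mul(Rational(1, 16), Rational(-1, 567)), Mul(66, Rational(1, 35)))), 74) = Add(Mul(10, Add(Rational(-1, 9072), Rational(66, 35))), 74) = Add(Mul(10, Rational(85531, 45360)), 74) = Add(Rational(85531, 4536), 74) = Rational(421195, 4536)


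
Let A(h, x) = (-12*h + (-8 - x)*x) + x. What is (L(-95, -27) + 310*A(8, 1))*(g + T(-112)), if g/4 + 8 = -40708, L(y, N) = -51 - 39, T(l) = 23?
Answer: 5264649530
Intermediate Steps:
L(y, N) = -90
A(h, x) = x - 12*h + x*(-8 - x) (A(h, x) = (-12*h + x*(-8 - x)) + x = x - 12*h + x*(-8 - x))
g = -162864 (g = -32 + 4*(-40708) = -32 - 162832 = -162864)
(L(-95, -27) + 310*A(8, 1))*(g + T(-112)) = (-90 + 310*(-1*1² - 12*8 - 7*1))*(-162864 + 23) = (-90 + 310*(-1*1 - 96 - 7))*(-162841) = (-90 + 310*(-1 - 96 - 7))*(-162841) = (-90 + 310*(-104))*(-162841) = (-90 - 32240)*(-162841) = -32330*(-162841) = 5264649530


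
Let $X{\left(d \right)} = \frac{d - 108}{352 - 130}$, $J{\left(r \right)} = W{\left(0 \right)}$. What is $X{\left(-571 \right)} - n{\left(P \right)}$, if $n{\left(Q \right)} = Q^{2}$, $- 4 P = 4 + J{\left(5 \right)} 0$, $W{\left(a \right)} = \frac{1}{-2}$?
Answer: $- \frac{901}{222} \approx -4.0586$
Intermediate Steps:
$W{\left(a \right)} = - \frac{1}{2}$
$J{\left(r \right)} = - \frac{1}{2}$
$P = -1$ ($P = - \frac{4 - 0}{4} = - \frac{4 + 0}{4} = \left(- \frac{1}{4}\right) 4 = -1$)
$X{\left(d \right)} = - \frac{18}{37} + \frac{d}{222}$ ($X{\left(d \right)} = \frac{-108 + d}{222} = \left(-108 + d\right) \frac{1}{222} = - \frac{18}{37} + \frac{d}{222}$)
$X{\left(-571 \right)} - n{\left(P \right)} = \left(- \frac{18}{37} + \frac{1}{222} \left(-571\right)\right) - \left(-1\right)^{2} = \left(- \frac{18}{37} - \frac{571}{222}\right) - 1 = - \frac{679}{222} - 1 = - \frac{901}{222}$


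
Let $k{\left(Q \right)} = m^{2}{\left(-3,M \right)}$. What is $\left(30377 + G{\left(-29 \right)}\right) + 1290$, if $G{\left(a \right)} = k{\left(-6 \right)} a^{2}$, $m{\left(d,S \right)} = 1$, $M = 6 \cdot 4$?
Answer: $32508$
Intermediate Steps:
$M = 24$
$k{\left(Q \right)} = 1$ ($k{\left(Q \right)} = 1^{2} = 1$)
$G{\left(a \right)} = a^{2}$ ($G{\left(a \right)} = 1 a^{2} = a^{2}$)
$\left(30377 + G{\left(-29 \right)}\right) + 1290 = \left(30377 + \left(-29\right)^{2}\right) + 1290 = \left(30377 + 841\right) + 1290 = 31218 + 1290 = 32508$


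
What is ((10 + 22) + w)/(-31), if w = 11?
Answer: -43/31 ≈ -1.3871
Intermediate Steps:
((10 + 22) + w)/(-31) = ((10 + 22) + 11)/(-31) = (32 + 11)*(-1/31) = 43*(-1/31) = -43/31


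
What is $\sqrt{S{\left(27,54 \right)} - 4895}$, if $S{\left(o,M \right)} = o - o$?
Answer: $i \sqrt{4895} \approx 69.964 i$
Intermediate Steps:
$S{\left(o,M \right)} = 0$
$\sqrt{S{\left(27,54 \right)} - 4895} = \sqrt{0 - 4895} = \sqrt{-4895} = i \sqrt{4895}$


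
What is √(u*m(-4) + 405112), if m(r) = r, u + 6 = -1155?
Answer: 2*√102439 ≈ 640.12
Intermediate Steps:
u = -1161 (u = -6 - 1155 = -1161)
√(u*m(-4) + 405112) = √(-1161*(-4) + 405112) = √(4644 + 405112) = √409756 = 2*√102439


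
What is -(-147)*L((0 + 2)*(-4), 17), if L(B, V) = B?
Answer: -1176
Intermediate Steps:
-(-147)*L((0 + 2)*(-4), 17) = -(-147)*(0 + 2)*(-4) = -(-147)*2*(-4) = -(-147)*(-8) = -1*1176 = -1176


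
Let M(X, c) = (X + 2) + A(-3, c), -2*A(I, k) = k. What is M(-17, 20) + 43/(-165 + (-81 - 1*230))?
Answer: -11943/476 ≈ -25.090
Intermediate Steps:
A(I, k) = -k/2
M(X, c) = 2 + X - c/2 (M(X, c) = (X + 2) - c/2 = (2 + X) - c/2 = 2 + X - c/2)
M(-17, 20) + 43/(-165 + (-81 - 1*230)) = (2 - 17 - 1/2*20) + 43/(-165 + (-81 - 1*230)) = (2 - 17 - 10) + 43/(-165 + (-81 - 230)) = -25 + 43/(-165 - 311) = -25 + 43/(-476) = -25 + 43*(-1/476) = -25 - 43/476 = -11943/476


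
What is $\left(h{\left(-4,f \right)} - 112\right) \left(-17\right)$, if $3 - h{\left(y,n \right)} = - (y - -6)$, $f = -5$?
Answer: $1819$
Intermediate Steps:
$h{\left(y,n \right)} = 9 + y$ ($h{\left(y,n \right)} = 3 - - (y - -6) = 3 - - (y + 6) = 3 - - (6 + y) = 3 - \left(-6 - y\right) = 3 + \left(6 + y\right) = 9 + y$)
$\left(h{\left(-4,f \right)} - 112\right) \left(-17\right) = \left(\left(9 - 4\right) - 112\right) \left(-17\right) = \left(5 - 112\right) \left(-17\right) = \left(-107\right) \left(-17\right) = 1819$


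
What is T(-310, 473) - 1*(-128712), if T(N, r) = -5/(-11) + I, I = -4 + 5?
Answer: 1415848/11 ≈ 1.2871e+5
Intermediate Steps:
I = 1
T(N, r) = 16/11 (T(N, r) = -5/(-11) + 1 = -5*(-1/11) + 1 = 5/11 + 1 = 16/11)
T(-310, 473) - 1*(-128712) = 16/11 - 1*(-128712) = 16/11 + 128712 = 1415848/11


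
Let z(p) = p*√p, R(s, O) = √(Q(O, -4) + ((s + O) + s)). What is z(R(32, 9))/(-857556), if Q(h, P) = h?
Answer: -82^(¾)/857556 ≈ -3.1776e-5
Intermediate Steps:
R(s, O) = √(2*O + 2*s) (R(s, O) = √(O + ((s + O) + s)) = √(O + ((O + s) + s)) = √(O + (O + 2*s)) = √(2*O + 2*s))
z(p) = p^(3/2)
z(R(32, 9))/(-857556) = (√(2*9 + 2*32))^(3/2)/(-857556) = (√(18 + 64))^(3/2)*(-1/857556) = (√82)^(3/2)*(-1/857556) = 82^(¾)*(-1/857556) = -82^(¾)/857556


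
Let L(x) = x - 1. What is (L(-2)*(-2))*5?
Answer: 30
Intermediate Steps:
L(x) = -1 + x
(L(-2)*(-2))*5 = ((-1 - 2)*(-2))*5 = -3*(-2)*5 = 6*5 = 30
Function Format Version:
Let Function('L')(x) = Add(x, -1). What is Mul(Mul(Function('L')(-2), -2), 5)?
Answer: 30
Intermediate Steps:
Function('L')(x) = Add(-1, x)
Mul(Mul(Function('L')(-2), -2), 5) = Mul(Mul(Add(-1, -2), -2), 5) = Mul(Mul(-3, -2), 5) = Mul(6, 5) = 30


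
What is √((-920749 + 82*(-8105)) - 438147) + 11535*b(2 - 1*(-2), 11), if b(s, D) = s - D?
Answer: -80745 + 3*I*√224834 ≈ -80745.0 + 1422.5*I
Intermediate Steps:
√((-920749 + 82*(-8105)) - 438147) + 11535*b(2 - 1*(-2), 11) = √((-920749 + 82*(-8105)) - 438147) + 11535*((2 - 1*(-2)) - 1*11) = √((-920749 - 664610) - 438147) + 11535*((2 + 2) - 11) = √(-1585359 - 438147) + 11535*(4 - 11) = √(-2023506) + 11535*(-7) = 3*I*√224834 - 80745 = -80745 + 3*I*√224834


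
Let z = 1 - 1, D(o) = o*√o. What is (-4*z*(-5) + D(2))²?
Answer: 8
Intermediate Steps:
D(o) = o^(3/2)
z = 0
(-4*z*(-5) + D(2))² = (-4*0*(-5) + 2^(3/2))² = (0*(-5) + 2*√2)² = (0 + 2*√2)² = (2*√2)² = 8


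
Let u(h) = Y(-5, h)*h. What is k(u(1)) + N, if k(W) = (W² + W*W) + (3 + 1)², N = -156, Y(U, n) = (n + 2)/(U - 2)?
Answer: -6842/49 ≈ -139.63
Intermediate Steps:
Y(U, n) = (2 + n)/(-2 + U)
u(h) = h*(-2/7 - h/7) (u(h) = ((2 + h)/(-2 - 5))*h = ((2 + h)/(-7))*h = (-(2 + h)/7)*h = (-2/7 - h/7)*h = h*(-2/7 - h/7))
k(W) = 16 + 2*W² (k(W) = (W² + W²) + 4² = 2*W² + 16 = 16 + 2*W²)
k(u(1)) + N = (16 + 2*(-⅐*1*(2 + 1))²) - 156 = (16 + 2*(-⅐*1*3)²) - 156 = (16 + 2*(-3/7)²) - 156 = (16 + 2*(9/49)) - 156 = (16 + 18/49) - 156 = 802/49 - 156 = -6842/49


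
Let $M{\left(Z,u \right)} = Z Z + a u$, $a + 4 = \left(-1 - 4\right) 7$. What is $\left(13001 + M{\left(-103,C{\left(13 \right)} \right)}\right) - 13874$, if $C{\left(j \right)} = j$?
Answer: $9229$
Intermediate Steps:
$a = -39$ ($a = -4 + \left(-1 - 4\right) 7 = -4 - 35 = -39$)
$M{\left(Z,u \right)} = Z^{2} - 39 u$ ($M{\left(Z,u \right)} = Z Z - 39 u = Z^{2} - 39 u$)
$\left(13001 + M{\left(-103,C{\left(13 \right)} \right)}\right) - 13874 = \left(13001 + \left(\left(-103\right)^{2} - 507\right)\right) - 13874 = \left(13001 + \left(10609 - 507\right)\right) - 13874 = \left(13001 + 10102\right) - 13874 = 23103 - 13874 = 9229$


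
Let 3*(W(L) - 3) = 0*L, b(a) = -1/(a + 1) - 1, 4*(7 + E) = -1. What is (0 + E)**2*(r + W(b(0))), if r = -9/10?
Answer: 17661/160 ≈ 110.38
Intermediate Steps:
E = -29/4 (E = -7 + (1/4)*(-1) = -7 - 1/4 = -29/4 ≈ -7.2500)
b(a) = -1 - 1/(1 + a) (b(a) = -1/(1 + a) - 1 = -1 - 1/(1 + a))
W(L) = 3 (W(L) = 3 + (0*L)/3 = 3 + (1/3)*0 = 3 + 0 = 3)
r = -9/10 (r = -9*1/10 = -9/10 ≈ -0.90000)
(0 + E)**2*(r + W(b(0))) = (0 - 29/4)**2*(-9/10 + 3) = (-29/4)**2*(21/10) = (841/16)*(21/10) = 17661/160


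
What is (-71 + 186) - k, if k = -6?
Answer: 121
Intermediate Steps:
(-71 + 186) - k = (-71 + 186) - 1*(-6) = 115 + 6 = 121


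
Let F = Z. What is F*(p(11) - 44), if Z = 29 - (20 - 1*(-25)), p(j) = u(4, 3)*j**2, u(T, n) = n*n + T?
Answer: -24464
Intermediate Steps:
u(T, n) = T + n**2 (u(T, n) = n**2 + T = T + n**2)
p(j) = 13*j**2 (p(j) = (4 + 3**2)*j**2 = (4 + 9)*j**2 = 13*j**2)
Z = -16 (Z = 29 - (20 + 25) = 29 - 1*45 = 29 - 45 = -16)
F = -16
F*(p(11) - 44) = -16*(13*11**2 - 44) = -16*(13*121 - 44) = -16*(1573 - 44) = -16*1529 = -24464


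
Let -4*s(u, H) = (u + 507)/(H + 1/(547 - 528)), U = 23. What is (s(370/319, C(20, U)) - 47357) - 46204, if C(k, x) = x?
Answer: -52293200125/558888 ≈ -93567.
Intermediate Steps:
s(u, H) = -(507 + u)/(4*(1/19 + H)) (s(u, H) = -(u + 507)/(4*(H + 1/(547 - 528))) = -(507 + u)/(4*(H + 1/19)) = -(507 + u)/(4*(1/19 + H)))
(s(370/319, C(20, U)) - 47357) - 46204 = (19*(-507 - 370/319)/(4*(1 + 19*23)) - 47357) - 46204 = (19*(-507 - 370/319)/(4*(1 + 437)) - 47357) - 46204 = ((19/4)*(-507 - 1*370/319)/438 - 47357) - 46204 = ((19/4)*(1/438)*(-507 - 370/319) - 47357) - 46204 = ((19/4)*(1/438)*(-162103/319) - 47357) - 46204 = (-3079957/558888 - 47357) - 46204 = -26470338973/558888 - 46204 = -52293200125/558888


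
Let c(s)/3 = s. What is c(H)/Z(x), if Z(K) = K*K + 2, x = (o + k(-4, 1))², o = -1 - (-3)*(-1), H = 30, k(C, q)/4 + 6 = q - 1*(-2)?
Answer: 5/3641 ≈ 0.0013733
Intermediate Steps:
k(C, q) = -16 + 4*q (k(C, q) = -24 + 4*(q - 1*(-2)) = -24 + 4*(q + 2) = -24 + 4*(2 + q) = -24 + (8 + 4*q) = -16 + 4*q)
c(s) = 3*s
o = -4 (o = -1 - 1*3 = -1 - 3 = -4)
x = 256 (x = (-4 + (-16 + 4*1))² = (-4 + (-16 + 4))² = (-4 - 12)² = (-16)² = 256)
Z(K) = 2 + K² (Z(K) = K² + 2 = 2 + K²)
c(H)/Z(x) = (3*30)/(2 + 256²) = 90/(2 + 65536) = 90/65538 = 90*(1/65538) = 5/3641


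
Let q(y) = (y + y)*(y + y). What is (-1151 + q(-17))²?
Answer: 25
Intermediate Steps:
q(y) = 4*y² (q(y) = (2*y)*(2*y) = 4*y²)
(-1151 + q(-17))² = (-1151 + 4*(-17)²)² = (-1151 + 4*289)² = (-1151 + 1156)² = 5² = 25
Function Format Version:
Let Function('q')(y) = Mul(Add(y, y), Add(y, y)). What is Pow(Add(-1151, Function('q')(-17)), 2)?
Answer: 25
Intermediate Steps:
Function('q')(y) = Mul(4, Pow(y, 2)) (Function('q')(y) = Mul(Mul(2, y), Mul(2, y)) = Mul(4, Pow(y, 2)))
Pow(Add(-1151, Function('q')(-17)), 2) = Pow(Add(-1151, Mul(4, Pow(-17, 2))), 2) = Pow(Add(-1151, Mul(4, 289)), 2) = Pow(Add(-1151, 1156), 2) = Pow(5, 2) = 25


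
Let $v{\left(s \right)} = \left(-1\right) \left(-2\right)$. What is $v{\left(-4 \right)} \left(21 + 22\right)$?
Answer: $86$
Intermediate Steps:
$v{\left(s \right)} = 2$
$v{\left(-4 \right)} \left(21 + 22\right) = 2 \left(21 + 22\right) = 2 \cdot 43 = 86$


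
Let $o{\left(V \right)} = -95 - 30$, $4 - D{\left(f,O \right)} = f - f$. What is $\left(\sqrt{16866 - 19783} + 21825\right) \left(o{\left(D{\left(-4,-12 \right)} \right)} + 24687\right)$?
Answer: $536065650 + 24562 i \sqrt{2917} \approx 5.3607 \cdot 10^{8} + 1.3266 \cdot 10^{6} i$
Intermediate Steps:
$D{\left(f,O \right)} = 4$ ($D{\left(f,O \right)} = 4 - \left(f - f\right) = 4 - 0 = 4 + 0 = 4$)
$o{\left(V \right)} = -125$ ($o{\left(V \right)} = -95 - 30 = -125$)
$\left(\sqrt{16866 - 19783} + 21825\right) \left(o{\left(D{\left(-4,-12 \right)} \right)} + 24687\right) = \left(\sqrt{16866 - 19783} + 21825\right) \left(-125 + 24687\right) = \left(\sqrt{-2917} + 21825\right) 24562 = \left(i \sqrt{2917} + 21825\right) 24562 = \left(21825 + i \sqrt{2917}\right) 24562 = 536065650 + 24562 i \sqrt{2917}$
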